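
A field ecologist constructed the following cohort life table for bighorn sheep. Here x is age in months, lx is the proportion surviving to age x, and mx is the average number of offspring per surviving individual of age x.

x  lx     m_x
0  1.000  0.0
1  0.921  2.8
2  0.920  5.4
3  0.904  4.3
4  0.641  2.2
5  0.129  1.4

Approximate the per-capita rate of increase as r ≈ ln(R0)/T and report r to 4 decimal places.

1.0883

R0 = Σ lx·mx = 0 + 2.5788 + 4.968 + 3.8872 + 1.4102 + 0.1806 = 13.0248
Σ x·lx·mx = 30.7202; T = 30.7202/13.0248 = 2.35859…
r ≈ ln(R0)/T = ln(13.0248)/2.35859… = 1.088299… → 1.0883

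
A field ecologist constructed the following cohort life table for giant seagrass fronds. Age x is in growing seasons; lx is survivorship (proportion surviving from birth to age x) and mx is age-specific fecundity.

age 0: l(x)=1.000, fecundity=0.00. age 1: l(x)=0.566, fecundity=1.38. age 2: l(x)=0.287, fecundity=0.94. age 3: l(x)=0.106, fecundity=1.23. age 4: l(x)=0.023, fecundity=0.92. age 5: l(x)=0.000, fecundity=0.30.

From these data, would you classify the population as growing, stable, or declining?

R0 = Σ lx·mx = 0 + 0.78108 + 0.26978 + 0.13038 + 0.02116 + 0 = 1.2024
R0 > 1, so the population is growing.

growing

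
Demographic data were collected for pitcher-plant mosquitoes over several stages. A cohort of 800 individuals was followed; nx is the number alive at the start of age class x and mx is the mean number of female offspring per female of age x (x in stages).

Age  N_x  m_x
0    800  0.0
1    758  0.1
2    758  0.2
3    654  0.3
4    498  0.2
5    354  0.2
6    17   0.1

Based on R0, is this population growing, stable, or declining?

lx = nx/n0 = nx/800: 1, 0.9475, 0.9475, 0.8175, 0.6225, 0.4425, 0.02125
R0 = Σ lx·mx = 0 + 0.09475 + 0.1895 + 0.24525 + 0.1245 + 0.0885 + 0.002125 = 0.744625
R0 < 1, so the population is declining.

declining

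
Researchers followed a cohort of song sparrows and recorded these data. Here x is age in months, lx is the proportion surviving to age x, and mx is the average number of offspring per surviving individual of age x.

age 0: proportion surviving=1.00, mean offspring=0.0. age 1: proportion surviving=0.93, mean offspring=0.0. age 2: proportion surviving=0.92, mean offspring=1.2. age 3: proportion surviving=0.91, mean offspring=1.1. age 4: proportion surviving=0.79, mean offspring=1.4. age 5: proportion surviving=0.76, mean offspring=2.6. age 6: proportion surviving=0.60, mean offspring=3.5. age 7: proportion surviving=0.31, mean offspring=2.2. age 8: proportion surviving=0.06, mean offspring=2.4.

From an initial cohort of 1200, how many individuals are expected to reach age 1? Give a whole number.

Expected survivors = N0 · l_1 = 1200 × 0.93 = 1116 → 1116

1116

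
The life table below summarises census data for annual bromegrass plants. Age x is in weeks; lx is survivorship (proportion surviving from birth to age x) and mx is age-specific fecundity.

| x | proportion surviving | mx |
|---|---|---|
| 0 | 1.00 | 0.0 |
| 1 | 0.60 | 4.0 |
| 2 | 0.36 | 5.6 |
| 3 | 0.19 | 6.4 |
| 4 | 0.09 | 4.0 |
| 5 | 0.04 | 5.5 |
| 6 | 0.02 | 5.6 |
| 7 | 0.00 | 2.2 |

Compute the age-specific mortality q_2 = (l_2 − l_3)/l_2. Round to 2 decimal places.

q_2 = (l_2 − l_3) / l_2 = (0.36 − 0.19) / 0.36
     = 0.17 / 0.36 = 0.472222… → 0.47

0.47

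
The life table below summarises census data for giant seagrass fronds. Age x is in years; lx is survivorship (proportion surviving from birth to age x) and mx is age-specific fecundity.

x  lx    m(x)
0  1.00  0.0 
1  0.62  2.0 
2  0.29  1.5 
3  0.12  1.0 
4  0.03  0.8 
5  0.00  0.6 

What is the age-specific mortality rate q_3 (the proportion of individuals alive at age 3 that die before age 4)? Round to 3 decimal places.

0.750

q_3 = (l_3 − l_4) / l_3 = (0.12 − 0.03) / 0.12
     = 0.09 / 0.12 = 0.75 → 0.750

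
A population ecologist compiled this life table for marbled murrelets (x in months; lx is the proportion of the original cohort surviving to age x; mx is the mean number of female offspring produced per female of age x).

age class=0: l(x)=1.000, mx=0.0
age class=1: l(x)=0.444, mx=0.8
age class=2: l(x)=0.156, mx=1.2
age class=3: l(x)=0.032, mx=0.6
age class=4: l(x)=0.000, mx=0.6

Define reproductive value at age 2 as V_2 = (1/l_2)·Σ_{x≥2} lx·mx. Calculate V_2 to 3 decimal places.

1.323

lx·mx for x ≥ 2: 0.1872, 0.0192, 0 → sum = 0.2064
V_2 = 0.2064 / l_2 = 0.2064 / 0.156 = 1.323077… → 1.323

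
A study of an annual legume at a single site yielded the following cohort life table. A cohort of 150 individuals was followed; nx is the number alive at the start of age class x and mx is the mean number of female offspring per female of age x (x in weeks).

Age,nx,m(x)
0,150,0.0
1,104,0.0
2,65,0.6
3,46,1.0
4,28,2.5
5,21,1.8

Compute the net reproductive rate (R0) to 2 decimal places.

lx = nx/n0 = nx/150: 1, 0.69333…, 0.43333…, 0.30667…, 0.18667…, 0.14
lx·mx by age: 0, 0, 0.26…, 0.306667…, 0.466667…, 0.252
R0 = Σ lx·mx = 1.285333… → 1.29

1.29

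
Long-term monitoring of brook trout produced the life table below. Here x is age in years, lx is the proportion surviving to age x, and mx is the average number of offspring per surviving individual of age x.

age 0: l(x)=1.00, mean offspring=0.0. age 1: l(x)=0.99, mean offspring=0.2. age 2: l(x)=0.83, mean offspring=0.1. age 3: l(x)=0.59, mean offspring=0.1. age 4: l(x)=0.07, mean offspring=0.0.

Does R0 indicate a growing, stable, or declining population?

R0 = Σ lx·mx = 0 + 0.198 + 0.083 + 0.059 + 0 = 0.34
R0 < 1, so the population is declining.

declining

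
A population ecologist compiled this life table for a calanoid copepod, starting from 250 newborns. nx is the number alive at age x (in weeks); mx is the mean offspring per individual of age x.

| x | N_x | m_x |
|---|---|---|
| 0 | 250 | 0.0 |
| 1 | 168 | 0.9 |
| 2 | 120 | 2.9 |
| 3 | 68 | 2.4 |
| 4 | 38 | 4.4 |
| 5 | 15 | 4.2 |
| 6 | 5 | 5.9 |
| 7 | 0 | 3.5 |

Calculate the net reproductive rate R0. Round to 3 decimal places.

lx = nx/n0 = nx/250: 1, 0.672, 0.48, 0.272, 0.152, 0.06, 0.02, 0
lx·mx by age: 0, 0.6048, 1.392, 0.6528, 0.6688, 0.252, 0.118, 0
R0 = Σ lx·mx = 3.6884 → 3.688

3.688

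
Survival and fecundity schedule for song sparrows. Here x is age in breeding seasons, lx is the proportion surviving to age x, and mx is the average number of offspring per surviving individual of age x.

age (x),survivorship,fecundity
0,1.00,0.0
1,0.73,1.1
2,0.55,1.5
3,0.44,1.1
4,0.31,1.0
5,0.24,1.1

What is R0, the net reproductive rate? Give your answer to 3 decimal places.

lx·mx by age: 0, 0.803, 0.825, 0.484, 0.31, 0.264
R0 = Σ lx·mx = 2.686 → 2.686

2.686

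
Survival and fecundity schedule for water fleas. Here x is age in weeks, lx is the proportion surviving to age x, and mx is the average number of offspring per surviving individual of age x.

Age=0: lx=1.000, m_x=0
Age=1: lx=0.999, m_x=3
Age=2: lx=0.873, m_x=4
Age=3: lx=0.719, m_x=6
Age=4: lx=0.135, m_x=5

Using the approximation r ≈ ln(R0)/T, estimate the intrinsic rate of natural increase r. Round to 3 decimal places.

1.093

R0 = Σ lx·mx = 0 + 2.997 + 3.492 + 4.314 + 0.675 = 11.478
Σ x·lx·mx = 25.623; T = 25.623/11.478 = 2.23236…
r ≈ ln(R0)/T = ln(11.478)/2.23236… = 1.09321… → 1.093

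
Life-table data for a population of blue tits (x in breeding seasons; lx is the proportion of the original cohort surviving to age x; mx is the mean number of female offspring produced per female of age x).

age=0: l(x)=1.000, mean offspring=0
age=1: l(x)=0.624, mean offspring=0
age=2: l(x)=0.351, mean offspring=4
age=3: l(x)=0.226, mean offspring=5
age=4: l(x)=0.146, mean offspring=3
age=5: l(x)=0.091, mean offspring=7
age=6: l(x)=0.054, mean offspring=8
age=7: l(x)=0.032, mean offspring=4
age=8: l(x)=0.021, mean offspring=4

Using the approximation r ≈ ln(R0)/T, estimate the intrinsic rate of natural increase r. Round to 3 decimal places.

0.403

R0 = Σ lx·mx = 0 + 0 + 1.404 + 1.13 + 0.438 + 0.637 + 0.432 + 0.128 + 0.084 = 4.253
Σ x·lx·mx = 15.295; T = 15.295/4.253 = 3.59628…
r ≈ ln(R0)/T = ln(4.253)/3.59628… = 0.40253… → 0.403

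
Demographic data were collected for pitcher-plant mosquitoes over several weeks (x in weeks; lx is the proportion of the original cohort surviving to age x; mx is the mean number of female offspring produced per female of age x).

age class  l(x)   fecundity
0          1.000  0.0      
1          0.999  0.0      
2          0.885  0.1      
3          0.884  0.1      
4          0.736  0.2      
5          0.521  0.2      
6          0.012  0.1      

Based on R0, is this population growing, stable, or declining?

R0 = Σ lx·mx = 0 + 0 + 0.0885 + 0.0884 + 0.1472 + 0.1042 + 0.0012 = 0.4295
R0 < 1, so the population is declining.

declining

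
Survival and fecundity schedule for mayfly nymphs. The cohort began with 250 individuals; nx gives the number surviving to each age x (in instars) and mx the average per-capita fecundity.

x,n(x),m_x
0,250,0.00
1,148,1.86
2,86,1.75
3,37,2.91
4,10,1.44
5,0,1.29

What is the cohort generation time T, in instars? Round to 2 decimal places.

1.75

lx = nx/n0 = nx/250: 1, 0.592, 0.344, 0.148, 0.04, 0
lx·mx: 0, 1.10112, 0.602, 0.43068, 0.0576, 0 → R0 = 2.1914
x·lx·mx: 0, 1.10112, 1.204, 1.29204, 0.2304, 0 → Σ = 3.82756
T = 3.82756 / 2.1914 = 1.746628… → 1.75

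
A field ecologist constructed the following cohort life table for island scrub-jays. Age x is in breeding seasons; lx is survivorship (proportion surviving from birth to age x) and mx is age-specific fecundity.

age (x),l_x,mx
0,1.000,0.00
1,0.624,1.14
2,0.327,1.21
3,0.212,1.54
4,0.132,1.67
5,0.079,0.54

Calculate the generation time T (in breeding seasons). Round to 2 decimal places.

2.11

lx·mx: 0, 0.71136, 0.39567, 0.32648, 0.22044, 0.04266 → R0 = 1.69661
x·lx·mx: 0, 0.71136, 0.79134, 0.97944, 0.88176, 0.2133 → Σ = 3.5772
T = 3.5772 / 1.69661 = 2.10844… → 2.11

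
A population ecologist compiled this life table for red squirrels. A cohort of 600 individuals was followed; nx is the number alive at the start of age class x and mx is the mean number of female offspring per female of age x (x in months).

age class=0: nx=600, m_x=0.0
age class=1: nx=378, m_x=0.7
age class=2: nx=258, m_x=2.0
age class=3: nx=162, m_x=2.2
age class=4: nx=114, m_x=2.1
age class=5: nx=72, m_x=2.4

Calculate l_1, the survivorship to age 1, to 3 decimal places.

l_1 = n_1/n_0 = 378/600 = 0.63 → 0.630

0.630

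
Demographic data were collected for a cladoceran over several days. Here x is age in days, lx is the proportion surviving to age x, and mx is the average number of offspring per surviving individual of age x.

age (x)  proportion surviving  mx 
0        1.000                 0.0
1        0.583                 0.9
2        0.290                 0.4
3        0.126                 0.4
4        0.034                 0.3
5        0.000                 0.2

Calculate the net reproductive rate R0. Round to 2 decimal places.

0.70

lx·mx by age: 0, 0.5247, 0.116, 0.0504, 0.0102, 0
R0 = Σ lx·mx = 0.7013 → 0.70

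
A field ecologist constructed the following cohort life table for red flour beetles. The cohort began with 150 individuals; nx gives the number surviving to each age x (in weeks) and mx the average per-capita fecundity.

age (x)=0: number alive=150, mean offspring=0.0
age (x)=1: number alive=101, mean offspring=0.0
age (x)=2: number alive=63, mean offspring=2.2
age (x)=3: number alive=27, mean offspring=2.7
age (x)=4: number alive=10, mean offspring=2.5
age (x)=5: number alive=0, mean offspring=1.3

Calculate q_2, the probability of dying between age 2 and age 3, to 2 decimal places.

lx = nx/n0 = nx/150: 1, 0.67333…, 0.42, 0.18, 0.06667…, 0
q_2 = (l_2 − l_3) / l_2 = (0.42 − 0.18) / 0.42
     = 0.24 / 0.42 = 0.571429… → 0.57

0.57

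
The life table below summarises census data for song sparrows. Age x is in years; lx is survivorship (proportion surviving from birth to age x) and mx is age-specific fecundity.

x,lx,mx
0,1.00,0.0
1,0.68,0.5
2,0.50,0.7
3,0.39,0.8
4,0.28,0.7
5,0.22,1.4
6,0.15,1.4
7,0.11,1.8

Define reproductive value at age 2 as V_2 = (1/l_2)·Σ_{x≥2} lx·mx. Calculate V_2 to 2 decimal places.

lx·mx for x ≥ 2: 0.35, 0.312, 0.196, 0.308, 0.21, 0.198 → sum = 1.574
V_2 = 1.574 / l_2 = 1.574 / 0.5 = 3.148 → 3.15

3.15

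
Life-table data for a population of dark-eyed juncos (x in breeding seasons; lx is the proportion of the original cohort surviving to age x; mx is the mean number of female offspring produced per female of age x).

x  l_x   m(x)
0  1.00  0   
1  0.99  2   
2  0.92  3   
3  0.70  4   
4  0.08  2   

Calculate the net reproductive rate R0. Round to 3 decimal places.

7.700

lx·mx by age: 0, 1.98, 2.76, 2.8, 0.16
R0 = Σ lx·mx = 7.7 → 7.700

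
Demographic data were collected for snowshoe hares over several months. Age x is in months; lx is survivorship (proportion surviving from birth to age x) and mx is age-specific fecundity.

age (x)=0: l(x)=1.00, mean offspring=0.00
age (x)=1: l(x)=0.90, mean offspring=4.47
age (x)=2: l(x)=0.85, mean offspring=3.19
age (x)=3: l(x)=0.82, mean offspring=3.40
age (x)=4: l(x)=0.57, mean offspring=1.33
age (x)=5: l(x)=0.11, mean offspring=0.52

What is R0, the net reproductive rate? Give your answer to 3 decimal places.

lx·mx by age: 0, 4.023, 2.7115, 2.788, 0.7581, 0.0572
R0 = Σ lx·mx = 10.3378 → 10.338

10.338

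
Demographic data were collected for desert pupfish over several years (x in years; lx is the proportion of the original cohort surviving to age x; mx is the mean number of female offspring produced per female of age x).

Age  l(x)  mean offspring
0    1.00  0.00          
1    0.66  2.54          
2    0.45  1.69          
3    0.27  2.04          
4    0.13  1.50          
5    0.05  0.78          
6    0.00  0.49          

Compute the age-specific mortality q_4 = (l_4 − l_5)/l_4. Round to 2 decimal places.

q_4 = (l_4 − l_5) / l_4 = (0.13 − 0.05) / 0.13
     = 0.08 / 0.13 = 0.615385… → 0.62

0.62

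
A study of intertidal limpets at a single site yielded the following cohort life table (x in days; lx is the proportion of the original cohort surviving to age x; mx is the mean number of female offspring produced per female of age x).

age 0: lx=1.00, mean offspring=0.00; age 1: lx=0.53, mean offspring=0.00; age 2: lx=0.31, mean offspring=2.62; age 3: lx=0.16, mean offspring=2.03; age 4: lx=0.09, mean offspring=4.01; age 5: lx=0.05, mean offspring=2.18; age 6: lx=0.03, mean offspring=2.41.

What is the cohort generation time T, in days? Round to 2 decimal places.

lx·mx: 0, 0, 0.8122, 0.3248, 0.3609, 0.109, 0.0723 → R0 = 1.6792
x·lx·mx: 0, 0, 1.6244, 0.9744, 1.4436, 0.545, 0.4338 → Σ = 5.0212
T = 5.0212 / 1.6792 = 2.990233… → 2.99

2.99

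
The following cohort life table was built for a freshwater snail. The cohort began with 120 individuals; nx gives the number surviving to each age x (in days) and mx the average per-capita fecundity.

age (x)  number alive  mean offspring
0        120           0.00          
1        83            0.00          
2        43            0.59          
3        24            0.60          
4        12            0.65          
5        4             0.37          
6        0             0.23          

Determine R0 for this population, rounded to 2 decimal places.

lx = nx/n0 = nx/120: 1, 0.69167…, 0.35833…, 0.2, 0.1, 0.03333…, 0
lx·mx by age: 0, 0, 0.211417…, 0.12, 0.065, 0.012333…, 0
R0 = Σ lx·mx = 0.40875… → 0.41

0.41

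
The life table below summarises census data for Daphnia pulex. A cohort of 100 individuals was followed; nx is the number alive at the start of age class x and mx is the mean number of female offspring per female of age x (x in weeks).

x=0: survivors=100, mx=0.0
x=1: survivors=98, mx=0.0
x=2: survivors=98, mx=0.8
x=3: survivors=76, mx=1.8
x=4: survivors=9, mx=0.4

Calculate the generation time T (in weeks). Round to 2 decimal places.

lx = nx/n0 = nx/100: 1, 0.98, 0.98, 0.76, 0.09
lx·mx: 0, 0, 0.784, 1.368, 0.036 → R0 = 2.188
x·lx·mx: 0, 0, 1.568, 4.104, 0.144 → Σ = 5.816
T = 5.816 / 2.188 = 2.658135… → 2.66

2.66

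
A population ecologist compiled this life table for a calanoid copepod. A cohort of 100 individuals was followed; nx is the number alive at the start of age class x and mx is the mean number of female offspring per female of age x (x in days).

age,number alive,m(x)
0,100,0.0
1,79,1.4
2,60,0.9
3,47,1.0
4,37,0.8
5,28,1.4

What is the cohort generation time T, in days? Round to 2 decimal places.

lx = nx/n0 = nx/100: 1, 0.79, 0.6, 0.47, 0.37, 0.28
lx·mx: 0, 1.106, 0.54, 0.47, 0.296, 0.392 → R0 = 2.804
x·lx·mx: 0, 1.106, 1.08, 1.41, 1.184, 1.96 → Σ = 6.74
T = 6.74 / 2.804 = 2.403709… → 2.40

2.40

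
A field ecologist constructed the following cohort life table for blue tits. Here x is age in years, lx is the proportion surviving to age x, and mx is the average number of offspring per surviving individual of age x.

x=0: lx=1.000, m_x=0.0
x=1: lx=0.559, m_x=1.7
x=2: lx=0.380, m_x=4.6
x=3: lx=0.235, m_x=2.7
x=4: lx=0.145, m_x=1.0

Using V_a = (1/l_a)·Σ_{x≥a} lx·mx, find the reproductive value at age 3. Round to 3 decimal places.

3.317

lx·mx for x ≥ 3: 0.6345, 0.145 → sum = 0.7795
V_3 = 0.7795 / l_3 = 0.7795 / 0.235 = 3.317021… → 3.317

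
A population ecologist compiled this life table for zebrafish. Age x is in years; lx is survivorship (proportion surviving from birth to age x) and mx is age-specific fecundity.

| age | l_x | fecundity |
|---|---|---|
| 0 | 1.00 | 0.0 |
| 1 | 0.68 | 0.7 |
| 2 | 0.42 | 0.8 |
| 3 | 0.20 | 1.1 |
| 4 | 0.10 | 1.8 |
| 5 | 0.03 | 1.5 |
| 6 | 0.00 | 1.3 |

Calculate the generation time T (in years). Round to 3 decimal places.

lx·mx: 0, 0.476, 0.336, 0.22, 0.18, 0.045, 0 → R0 = 1.257
x·lx·mx: 0, 0.476, 0.672, 0.66, 0.72, 0.225, 0 → Σ = 2.753
T = 2.753 / 1.257 = 2.190135… → 2.190

2.190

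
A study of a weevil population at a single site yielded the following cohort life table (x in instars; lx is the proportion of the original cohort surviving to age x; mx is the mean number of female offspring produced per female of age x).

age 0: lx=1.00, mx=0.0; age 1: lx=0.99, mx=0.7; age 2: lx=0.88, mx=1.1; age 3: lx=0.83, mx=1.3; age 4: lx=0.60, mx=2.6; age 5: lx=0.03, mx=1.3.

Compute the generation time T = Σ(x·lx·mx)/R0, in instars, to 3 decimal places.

2.835

lx·mx: 0, 0.693, 0.968, 1.079, 1.56, 0.039 → R0 = 4.339
x·lx·mx: 0, 0.693, 1.936, 3.237, 6.24, 0.195 → Σ = 12.301
T = 12.301 / 4.339 = 2.834985… → 2.835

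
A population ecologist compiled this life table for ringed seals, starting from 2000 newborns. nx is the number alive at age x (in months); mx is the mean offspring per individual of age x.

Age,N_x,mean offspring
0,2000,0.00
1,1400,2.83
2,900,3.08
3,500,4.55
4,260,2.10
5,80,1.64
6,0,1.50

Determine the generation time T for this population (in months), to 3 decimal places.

1.979

lx = nx/n0 = nx/2000: 1, 0.7, 0.45, 0.25, 0.13, 0.04, 0
lx·mx: 0, 1.981, 1.386, 1.1375, 0.273, 0.0656, 0 → R0 = 4.8431
x·lx·mx: 0, 1.981, 2.772, 3.4125, 1.092, 0.328, 0 → Σ = 9.5855
T = 9.5855 / 4.8431 = 1.979208… → 1.979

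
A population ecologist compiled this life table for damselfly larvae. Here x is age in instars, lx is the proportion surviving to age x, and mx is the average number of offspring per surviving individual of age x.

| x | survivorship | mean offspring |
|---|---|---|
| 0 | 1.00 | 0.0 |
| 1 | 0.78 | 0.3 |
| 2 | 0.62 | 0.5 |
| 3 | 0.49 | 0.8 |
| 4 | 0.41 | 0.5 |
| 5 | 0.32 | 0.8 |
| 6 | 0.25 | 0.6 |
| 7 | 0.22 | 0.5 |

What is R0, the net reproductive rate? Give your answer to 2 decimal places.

lx·mx by age: 0, 0.234, 0.31, 0.392, 0.205, 0.256, 0.15, 0.11
R0 = Σ lx·mx = 1.657 → 1.66

1.66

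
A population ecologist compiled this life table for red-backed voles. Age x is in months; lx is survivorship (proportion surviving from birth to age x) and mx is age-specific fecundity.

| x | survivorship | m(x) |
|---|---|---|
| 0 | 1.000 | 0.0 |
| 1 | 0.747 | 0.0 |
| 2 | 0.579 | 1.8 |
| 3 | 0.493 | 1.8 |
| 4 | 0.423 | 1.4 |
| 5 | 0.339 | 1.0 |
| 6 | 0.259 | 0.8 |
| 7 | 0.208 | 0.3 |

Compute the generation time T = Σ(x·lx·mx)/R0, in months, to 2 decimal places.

lx·mx: 0, 0, 1.0422, 0.8874, 0.5922, 0.339, 0.2072, 0.0624 → R0 = 3.1304
x·lx·mx: 0, 0, 2.0844, 2.6622, 2.3688, 1.695, 1.2432, 0.4368 → Σ = 10.4904
T = 10.4904 / 3.1304 = 3.351137… → 3.35

3.35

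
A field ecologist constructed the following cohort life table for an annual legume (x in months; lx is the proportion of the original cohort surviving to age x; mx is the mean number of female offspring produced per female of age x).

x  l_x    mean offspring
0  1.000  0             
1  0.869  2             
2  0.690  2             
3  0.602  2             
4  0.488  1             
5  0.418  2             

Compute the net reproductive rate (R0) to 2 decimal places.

5.65

lx·mx by age: 0, 1.738, 1.38, 1.204, 0.488, 0.836
R0 = Σ lx·mx = 5.646 → 5.65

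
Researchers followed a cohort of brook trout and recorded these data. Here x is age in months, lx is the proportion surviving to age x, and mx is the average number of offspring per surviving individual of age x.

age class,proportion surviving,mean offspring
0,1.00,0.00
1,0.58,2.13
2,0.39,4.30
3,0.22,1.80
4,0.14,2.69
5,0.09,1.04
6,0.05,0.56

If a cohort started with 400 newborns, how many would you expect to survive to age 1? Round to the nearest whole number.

232

Expected survivors = N0 · l_1 = 400 × 0.58 = 232 → 232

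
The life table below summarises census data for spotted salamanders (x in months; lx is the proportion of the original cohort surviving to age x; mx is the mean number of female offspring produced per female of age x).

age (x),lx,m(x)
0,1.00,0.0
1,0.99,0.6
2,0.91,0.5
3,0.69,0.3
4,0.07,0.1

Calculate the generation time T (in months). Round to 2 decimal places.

1.70

lx·mx: 0, 0.594, 0.455, 0.207, 0.007 → R0 = 1.263
x·lx·mx: 0, 0.594, 0.91, 0.621, 0.028 → Σ = 2.153
T = 2.153 / 1.263 = 1.704671… → 1.70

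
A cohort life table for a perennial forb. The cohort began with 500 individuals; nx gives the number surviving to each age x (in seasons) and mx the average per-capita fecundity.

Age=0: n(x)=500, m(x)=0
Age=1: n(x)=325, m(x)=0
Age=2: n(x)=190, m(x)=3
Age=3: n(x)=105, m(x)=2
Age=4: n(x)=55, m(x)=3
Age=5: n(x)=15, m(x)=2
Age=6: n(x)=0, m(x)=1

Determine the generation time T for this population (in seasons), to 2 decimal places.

2.65

lx = nx/n0 = nx/500: 1, 0.65, 0.38, 0.21, 0.11, 0.03, 0
lx·mx: 0, 0, 1.14, 0.42, 0.33, 0.06, 0 → R0 = 1.95
x·lx·mx: 0, 0, 2.28, 1.26, 1.32, 0.3, 0 → Σ = 5.16
T = 5.16 / 1.95 = 2.646154… → 2.65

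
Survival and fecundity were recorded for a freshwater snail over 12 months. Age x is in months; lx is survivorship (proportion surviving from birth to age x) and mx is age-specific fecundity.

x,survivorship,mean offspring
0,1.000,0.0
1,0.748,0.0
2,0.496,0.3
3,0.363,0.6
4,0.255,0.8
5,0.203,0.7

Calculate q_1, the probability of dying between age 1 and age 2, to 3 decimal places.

q_1 = (l_1 − l_2) / l_1 = (0.748 − 0.496) / 0.748
     = 0.252 / 0.748 = 0.336898… → 0.337

0.337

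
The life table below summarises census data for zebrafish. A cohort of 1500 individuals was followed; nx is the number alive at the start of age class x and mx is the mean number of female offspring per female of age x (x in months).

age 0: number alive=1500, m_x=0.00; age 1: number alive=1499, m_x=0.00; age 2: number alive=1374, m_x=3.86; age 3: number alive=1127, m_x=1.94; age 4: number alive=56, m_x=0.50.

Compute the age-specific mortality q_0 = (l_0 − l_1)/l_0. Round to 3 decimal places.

lx = nx/n0 = nx/1500: 1, 0.99933…, 0.916, 0.75133…, 0.03733…
q_0 = (l_0 − l_1) / l_0 = (1 − 0.999333…) / 1
     = 0.000667… / 1 = 0.000667… → 0.001

0.001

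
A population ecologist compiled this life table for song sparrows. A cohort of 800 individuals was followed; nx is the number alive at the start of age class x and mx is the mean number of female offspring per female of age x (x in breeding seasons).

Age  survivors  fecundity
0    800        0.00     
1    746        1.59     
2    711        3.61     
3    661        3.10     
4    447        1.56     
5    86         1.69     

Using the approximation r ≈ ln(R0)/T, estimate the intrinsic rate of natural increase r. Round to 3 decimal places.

0.880

lx = nx/n0 = nx/800: 1, 0.9325, 0.88875, 0.82625, 0.55875, 0.1075
R0 = Σ lx·mx = 0 + 1.48268… + 3.20839… + 2.56138… + 0.87165… + 0.18168… = 8.305763…
Σ x·lx·mx = 19.97855…; T = 19.97855…/8.305763… = 2.40538…
r ≈ ln(R0)/T = ln(8.305763…)/2.40538… = 0.88009… → 0.880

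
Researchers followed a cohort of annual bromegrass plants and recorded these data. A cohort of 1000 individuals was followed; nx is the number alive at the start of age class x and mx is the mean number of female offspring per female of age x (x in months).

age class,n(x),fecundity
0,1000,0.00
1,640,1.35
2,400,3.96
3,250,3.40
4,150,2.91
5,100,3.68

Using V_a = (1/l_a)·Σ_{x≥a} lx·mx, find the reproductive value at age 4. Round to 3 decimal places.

5.363

lx = nx/n0 = nx/1000: 1, 0.64, 0.4, 0.25, 0.15, 0.1
lx·mx for x ≥ 4: 0.4365, 0.368 → sum = 0.8045
V_4 = 0.8045 / l_4 = 0.8045 / 0.15 = 5.363333… → 5.363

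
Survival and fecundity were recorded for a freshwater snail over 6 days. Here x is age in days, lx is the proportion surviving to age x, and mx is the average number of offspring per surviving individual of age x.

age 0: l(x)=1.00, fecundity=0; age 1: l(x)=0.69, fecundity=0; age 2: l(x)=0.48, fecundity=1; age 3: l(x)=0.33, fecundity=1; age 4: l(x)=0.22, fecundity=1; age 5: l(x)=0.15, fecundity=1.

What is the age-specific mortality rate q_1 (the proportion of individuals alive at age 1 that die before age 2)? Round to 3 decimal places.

q_1 = (l_1 − l_2) / l_1 = (0.69 − 0.48) / 0.69
     = 0.21 / 0.69 = 0.304348… → 0.304

0.304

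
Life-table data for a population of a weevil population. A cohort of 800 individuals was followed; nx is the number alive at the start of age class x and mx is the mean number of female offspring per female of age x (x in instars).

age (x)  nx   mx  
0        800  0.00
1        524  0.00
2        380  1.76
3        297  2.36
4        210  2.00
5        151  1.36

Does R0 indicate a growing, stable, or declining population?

growing

lx = nx/n0 = nx/800: 1, 0.655, 0.475, 0.37125, 0.2625, 0.18875
R0 = Σ lx·mx = 0 + 0 + 0.836 + 0.87615… + 0.525 + 0.2567… = 2.49385…
R0 > 1, so the population is growing.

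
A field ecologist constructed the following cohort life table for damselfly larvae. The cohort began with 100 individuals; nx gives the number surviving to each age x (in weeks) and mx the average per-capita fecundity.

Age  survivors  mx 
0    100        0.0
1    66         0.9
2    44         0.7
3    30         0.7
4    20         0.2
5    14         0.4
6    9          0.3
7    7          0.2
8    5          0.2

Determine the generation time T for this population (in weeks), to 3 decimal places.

2.081

lx = nx/n0 = nx/100: 1, 0.66, 0.44, 0.3, 0.2, 0.14, 0.09, 0.07, 0.05
lx·mx: 0, 0.594, 0.308, 0.21, 0.04, 0.056, 0.027, 0.014, 0.01 → R0 = 1.259
x·lx·mx: 0, 0.594, 0.616, 0.63, 0.16, 0.28, 0.162, 0.098, 0.08 → Σ = 2.62
T = 2.62 / 1.259 = 2.081017… → 2.081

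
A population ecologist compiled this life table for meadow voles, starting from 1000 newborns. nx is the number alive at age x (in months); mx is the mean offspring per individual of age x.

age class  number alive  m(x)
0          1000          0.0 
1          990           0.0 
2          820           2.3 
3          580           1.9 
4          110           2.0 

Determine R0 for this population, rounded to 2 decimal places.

3.21

lx = nx/n0 = nx/1000: 1, 0.99, 0.82, 0.58, 0.11
lx·mx by age: 0, 0, 1.886, 1.102, 0.22
R0 = Σ lx·mx = 3.208 → 3.21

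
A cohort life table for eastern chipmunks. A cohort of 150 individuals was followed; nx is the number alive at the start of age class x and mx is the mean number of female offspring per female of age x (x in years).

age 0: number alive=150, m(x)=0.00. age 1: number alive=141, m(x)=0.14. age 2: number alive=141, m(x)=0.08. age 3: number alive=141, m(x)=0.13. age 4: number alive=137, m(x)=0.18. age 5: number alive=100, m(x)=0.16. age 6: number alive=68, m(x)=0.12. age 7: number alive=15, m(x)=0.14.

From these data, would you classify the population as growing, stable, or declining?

lx = nx/n0 = nx/150: 1, 0.94, 0.94, 0.94, 0.91333…, 0.66667…, 0.45333…, 0.1
R0 = Σ lx·mx = 0 + 0.1316 + 0.0752 + 0.1222 + 0.1644… + 0.106667… + 0.0544… + 0.014 = 0.668467…
R0 < 1, so the population is declining.

declining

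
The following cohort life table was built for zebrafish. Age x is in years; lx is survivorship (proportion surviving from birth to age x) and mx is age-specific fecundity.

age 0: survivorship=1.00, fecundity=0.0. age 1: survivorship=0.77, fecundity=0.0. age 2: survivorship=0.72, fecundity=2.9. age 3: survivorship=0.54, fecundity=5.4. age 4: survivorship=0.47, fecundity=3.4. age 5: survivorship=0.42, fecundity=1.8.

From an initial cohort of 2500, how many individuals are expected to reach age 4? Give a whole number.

1175

Expected survivors = N0 · l_4 = 2500 × 0.47 = 1175 → 1175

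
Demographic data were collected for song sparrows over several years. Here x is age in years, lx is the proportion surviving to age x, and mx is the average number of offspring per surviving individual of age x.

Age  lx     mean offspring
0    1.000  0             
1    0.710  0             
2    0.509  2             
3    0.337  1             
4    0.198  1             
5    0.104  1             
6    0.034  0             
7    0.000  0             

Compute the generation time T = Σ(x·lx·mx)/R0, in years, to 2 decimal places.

2.63

lx·mx: 0, 0, 1.018, 0.337, 0.198, 0.104, 0, 0 → R0 = 1.657
x·lx·mx: 0, 0, 2.036, 1.011, 0.792, 0.52, 0, 0 → Σ = 4.359
T = 4.359 / 1.657 = 2.630658… → 2.63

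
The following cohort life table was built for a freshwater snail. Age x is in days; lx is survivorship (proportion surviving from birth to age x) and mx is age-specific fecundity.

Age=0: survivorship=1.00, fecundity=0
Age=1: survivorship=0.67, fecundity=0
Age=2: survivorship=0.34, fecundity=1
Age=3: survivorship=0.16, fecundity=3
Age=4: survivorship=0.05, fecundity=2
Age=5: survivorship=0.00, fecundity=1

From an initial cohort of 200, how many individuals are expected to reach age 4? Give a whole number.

Expected survivors = N0 · l_4 = 200 × 0.05 = 10 → 10

10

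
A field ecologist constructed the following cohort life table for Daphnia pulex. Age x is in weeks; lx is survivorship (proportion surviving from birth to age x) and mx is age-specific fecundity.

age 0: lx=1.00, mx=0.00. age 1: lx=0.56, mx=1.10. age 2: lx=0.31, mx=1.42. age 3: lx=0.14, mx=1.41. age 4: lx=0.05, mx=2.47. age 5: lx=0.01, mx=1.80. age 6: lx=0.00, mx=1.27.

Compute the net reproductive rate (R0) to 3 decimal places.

lx·mx by age: 0, 0.616, 0.4402, 0.1974, 0.1235, 0.018, 0
R0 = Σ lx·mx = 1.3951 → 1.395

1.395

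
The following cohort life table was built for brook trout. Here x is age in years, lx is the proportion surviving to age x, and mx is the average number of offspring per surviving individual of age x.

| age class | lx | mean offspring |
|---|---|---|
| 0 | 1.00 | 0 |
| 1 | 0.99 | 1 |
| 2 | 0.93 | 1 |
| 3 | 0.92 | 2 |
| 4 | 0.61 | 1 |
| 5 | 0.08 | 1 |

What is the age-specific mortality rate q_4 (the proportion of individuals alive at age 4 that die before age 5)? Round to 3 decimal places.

q_4 = (l_4 − l_5) / l_4 = (0.61 − 0.08) / 0.61
     = 0.53 / 0.61 = 0.868852… → 0.869

0.869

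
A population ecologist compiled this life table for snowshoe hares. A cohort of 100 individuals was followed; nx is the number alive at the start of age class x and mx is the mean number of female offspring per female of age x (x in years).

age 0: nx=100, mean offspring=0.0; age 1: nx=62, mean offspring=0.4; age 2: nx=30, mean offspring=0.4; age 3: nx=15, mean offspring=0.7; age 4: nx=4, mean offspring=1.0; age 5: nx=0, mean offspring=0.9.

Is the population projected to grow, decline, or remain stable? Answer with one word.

lx = nx/n0 = nx/100: 1, 0.62, 0.3, 0.15, 0.04, 0
R0 = Σ lx·mx = 0 + 0.248 + 0.12 + 0.105 + 0.04 + 0 = 0.513
R0 < 1, so the population is declining.

declining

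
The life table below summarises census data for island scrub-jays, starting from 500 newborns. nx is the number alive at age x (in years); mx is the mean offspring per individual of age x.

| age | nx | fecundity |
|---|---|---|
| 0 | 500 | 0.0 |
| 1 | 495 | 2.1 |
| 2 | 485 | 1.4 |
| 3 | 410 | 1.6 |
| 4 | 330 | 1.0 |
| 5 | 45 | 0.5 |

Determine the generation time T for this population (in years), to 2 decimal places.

2.13

lx = nx/n0 = nx/500: 1, 0.99, 0.97, 0.82, 0.66, 0.09
lx·mx: 0, 2.079, 1.358, 1.312, 0.66, 0.045 → R0 = 5.454
x·lx·mx: 0, 2.079, 2.716, 3.936, 2.64, 0.225 → Σ = 11.596
T = 11.596 / 5.454 = 2.126146… → 2.13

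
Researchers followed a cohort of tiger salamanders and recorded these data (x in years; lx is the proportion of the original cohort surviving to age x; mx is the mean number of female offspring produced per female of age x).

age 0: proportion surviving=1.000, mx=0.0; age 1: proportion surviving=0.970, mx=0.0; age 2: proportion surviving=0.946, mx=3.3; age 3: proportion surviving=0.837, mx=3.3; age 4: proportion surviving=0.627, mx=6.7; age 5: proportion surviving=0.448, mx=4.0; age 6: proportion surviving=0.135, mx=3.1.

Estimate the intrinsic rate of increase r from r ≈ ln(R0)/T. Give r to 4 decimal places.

0.7208

R0 = Σ lx·mx = 0 + 0 + 3.1218 + 2.7621 + 4.2009 + 1.792 + 0.4185 = 12.2953
Σ x·lx·mx = 42.8045; T = 42.8045/12.2953 = 3.48137…
r ≈ ln(R0)/T = ln(12.2953)/3.48137… = 0.720755… → 0.7208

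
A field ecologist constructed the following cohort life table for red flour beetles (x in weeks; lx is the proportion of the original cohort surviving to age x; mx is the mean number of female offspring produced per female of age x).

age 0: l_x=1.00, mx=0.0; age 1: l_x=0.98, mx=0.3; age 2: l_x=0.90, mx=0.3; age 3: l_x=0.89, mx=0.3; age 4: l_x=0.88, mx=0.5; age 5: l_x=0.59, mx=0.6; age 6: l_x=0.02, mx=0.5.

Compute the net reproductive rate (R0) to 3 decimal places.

lx·mx by age: 0, 0.294, 0.27, 0.267, 0.44, 0.354, 0.01
R0 = Σ lx·mx = 1.635 → 1.635

1.635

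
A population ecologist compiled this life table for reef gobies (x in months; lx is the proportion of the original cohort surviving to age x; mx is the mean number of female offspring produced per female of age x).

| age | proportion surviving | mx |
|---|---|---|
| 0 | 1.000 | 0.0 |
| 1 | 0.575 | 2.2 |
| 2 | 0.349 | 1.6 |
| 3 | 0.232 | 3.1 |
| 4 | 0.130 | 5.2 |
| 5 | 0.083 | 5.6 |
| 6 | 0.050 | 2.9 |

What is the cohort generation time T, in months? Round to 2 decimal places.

lx·mx: 0, 1.265, 0.5584, 0.7192, 0.676, 0.4648, 0.145 → R0 = 3.8284
x·lx·mx: 0, 1.265, 1.1168, 2.1576, 2.704, 2.324, 0.87 → Σ = 10.4374
T = 10.4374 / 3.8284 = 2.726309… → 2.73

2.73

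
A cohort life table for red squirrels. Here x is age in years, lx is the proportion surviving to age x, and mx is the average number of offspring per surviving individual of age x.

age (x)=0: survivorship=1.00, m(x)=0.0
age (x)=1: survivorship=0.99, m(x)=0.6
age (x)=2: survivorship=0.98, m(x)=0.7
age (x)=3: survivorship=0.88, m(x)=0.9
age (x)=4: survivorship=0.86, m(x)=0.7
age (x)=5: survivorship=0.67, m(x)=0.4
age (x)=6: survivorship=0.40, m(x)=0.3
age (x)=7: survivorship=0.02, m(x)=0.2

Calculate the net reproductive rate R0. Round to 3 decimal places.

3.066

lx·mx by age: 0, 0.594, 0.686, 0.792, 0.602, 0.268, 0.12, 0.004
R0 = Σ lx·mx = 3.066 → 3.066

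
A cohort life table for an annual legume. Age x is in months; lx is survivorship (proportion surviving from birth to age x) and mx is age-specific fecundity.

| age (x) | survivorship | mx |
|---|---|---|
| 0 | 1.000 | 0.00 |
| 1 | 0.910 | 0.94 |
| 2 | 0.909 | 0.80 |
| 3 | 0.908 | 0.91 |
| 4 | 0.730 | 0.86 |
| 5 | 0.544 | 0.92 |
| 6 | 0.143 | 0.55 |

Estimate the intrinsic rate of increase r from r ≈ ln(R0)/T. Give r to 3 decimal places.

0.452

R0 = Σ lx·mx = 0 + 0.8554 + 0.7272 + 0.82628 + 0.6278 + 0.50048 + 0.07865 = 3.61581
Σ x·lx·mx = 10.27414; T = 10.27414/3.61581 = 2.84145…
r ≈ ln(R0)/T = ln(3.61581)/2.84145… = 0.45235… → 0.452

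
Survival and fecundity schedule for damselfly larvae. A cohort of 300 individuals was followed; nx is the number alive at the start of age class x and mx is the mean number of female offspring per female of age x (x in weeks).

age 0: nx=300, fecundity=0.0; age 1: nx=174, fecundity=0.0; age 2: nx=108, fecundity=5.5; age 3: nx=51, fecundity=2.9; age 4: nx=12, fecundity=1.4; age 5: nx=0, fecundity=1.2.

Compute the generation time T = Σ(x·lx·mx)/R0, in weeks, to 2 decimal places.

2.24

lx = nx/n0 = nx/300: 1, 0.58, 0.36, 0.17, 0.04, 0
lx·mx: 0, 0, 1.98, 0.493, 0.056, 0 → R0 = 2.529
x·lx·mx: 0, 0, 3.96, 1.479, 0.224, 0 → Σ = 5.663
T = 5.663 / 2.529 = 2.239225… → 2.24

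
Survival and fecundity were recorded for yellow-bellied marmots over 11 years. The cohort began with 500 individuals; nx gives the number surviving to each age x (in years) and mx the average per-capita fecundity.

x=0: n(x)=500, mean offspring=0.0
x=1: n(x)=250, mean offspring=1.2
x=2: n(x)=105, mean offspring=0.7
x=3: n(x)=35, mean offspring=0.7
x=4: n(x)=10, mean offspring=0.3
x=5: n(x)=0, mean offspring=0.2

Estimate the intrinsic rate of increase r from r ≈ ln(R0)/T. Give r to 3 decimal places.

-0.166

lx = nx/n0 = nx/500: 1, 0.5, 0.21, 0.07, 0.02, 0
R0 = Σ lx·mx = 0 + 0.6 + 0.147 + 0.049 + 0.006 + 0 = 0.802
Σ x·lx·mx = 1.065; T = 1.065/0.802 = 1.32793…
r ≈ ln(R0)/T = ln(0.802)/1.32793… = -0.16616… → -0.166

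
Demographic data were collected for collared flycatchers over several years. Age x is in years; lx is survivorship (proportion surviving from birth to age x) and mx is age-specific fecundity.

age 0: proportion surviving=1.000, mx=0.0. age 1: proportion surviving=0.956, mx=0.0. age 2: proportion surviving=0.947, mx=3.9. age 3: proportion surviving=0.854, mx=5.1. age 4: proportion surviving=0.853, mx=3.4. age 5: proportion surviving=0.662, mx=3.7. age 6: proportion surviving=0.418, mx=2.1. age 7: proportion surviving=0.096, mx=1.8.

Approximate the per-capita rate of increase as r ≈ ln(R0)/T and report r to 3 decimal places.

0.760

R0 = Σ lx·mx = 0 + 0 + 3.6933 + 4.3554 + 2.9002 + 2.4494 + 0.8778 + 0.1728 = 14.4489
Σ x·lx·mx = 50.777; T = 50.777/14.4489 = 3.51425…
r ≈ ln(R0)/T = ln(14.4489)/3.51425… = 0.75994… → 0.760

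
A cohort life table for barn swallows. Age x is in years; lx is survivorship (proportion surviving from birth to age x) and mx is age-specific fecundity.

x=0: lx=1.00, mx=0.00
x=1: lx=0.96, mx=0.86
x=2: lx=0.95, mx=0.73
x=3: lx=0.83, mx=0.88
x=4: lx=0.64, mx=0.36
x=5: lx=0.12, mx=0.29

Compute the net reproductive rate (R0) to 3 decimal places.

lx·mx by age: 0, 0.8256, 0.6935, 0.7304, 0.2304, 0.0348
R0 = Σ lx·mx = 2.5147 → 2.515

2.515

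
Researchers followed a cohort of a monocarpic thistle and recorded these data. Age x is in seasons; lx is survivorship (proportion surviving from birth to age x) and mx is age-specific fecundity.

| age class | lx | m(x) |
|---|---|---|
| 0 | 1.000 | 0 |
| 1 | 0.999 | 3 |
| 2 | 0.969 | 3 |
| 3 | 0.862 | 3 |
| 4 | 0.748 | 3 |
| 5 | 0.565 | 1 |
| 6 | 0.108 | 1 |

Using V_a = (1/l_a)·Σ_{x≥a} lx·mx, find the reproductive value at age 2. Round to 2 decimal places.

lx·mx for x ≥ 2: 2.907, 2.586, 2.244, 0.565, 0.108 → sum = 8.41
V_2 = 8.41 / l_2 = 8.41 / 0.969 = 8.679051… → 8.68

8.68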